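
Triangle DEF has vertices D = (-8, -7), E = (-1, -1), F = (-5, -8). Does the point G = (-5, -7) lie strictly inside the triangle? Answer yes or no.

Barycentric coordinates of G: (4/25, 3/25, 18/25).
The three coordinates are positive, positive, positive; a point is interior exactly when all three are positive.

yes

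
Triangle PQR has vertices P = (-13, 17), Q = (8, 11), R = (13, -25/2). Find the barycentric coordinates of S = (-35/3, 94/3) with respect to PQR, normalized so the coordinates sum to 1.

Signed area of the reference triangle: [PQR] = ½·((-13)·(11−(-25/2)) + 8·(-25/2−17) + 13·(17−11)) = ½·(-611/2 − 236 + 78) = -927/4.
[SQR] = ½·((-35/3)·(11−(-25/2)) + 8·(-25/2−(94/3)) + 13·(94/3−11)) = ½·(-1645/6 − 1052/3 + 793/3) = -721/4, so the P-coordinate is (-721/4)/(-927/4) = 7/9.
[PSR] = ½·((-13)·(94/3−(-25/2)) + (-35/3)·(-25/2−17) + 13·(17−(94/3))) = ½·(-3419/6 + 2065/6 − 559/3) = -206, so the Q-coordinate is 8/9.
[PQS] = ½·((-13)·(11−(94/3)) + 8·(94/3−17) + (-35/3)·(17−11)) = ½·(793/3 + 344/3 − 70) = 309/2, so the R-coordinate is -2/3.

(7/9, 8/9, -2/3)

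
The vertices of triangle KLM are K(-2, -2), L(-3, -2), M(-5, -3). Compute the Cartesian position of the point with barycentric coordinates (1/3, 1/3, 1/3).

(-10/3, -7/3)

N = (1/3)·K + (1/3)·L + (1/3)·M.
x-coordinate: (1/3)·(-2) + (1/3)·(-3) + (1/3)·(-5) = -10/3.
y-coordinate: (1/3)·(-2) + (1/3)·(-2) + (1/3)·(-3) = -7/3.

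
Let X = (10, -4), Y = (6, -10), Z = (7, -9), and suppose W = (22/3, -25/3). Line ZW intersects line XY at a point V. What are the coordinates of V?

(8, -7)

Barycentric coordinates of W with respect to XYZ: (1/6, 1/6, 2/3).
On side XY the Z-coordinate is zero; dropping W's Z-weight 2/3 and renormalizing the remaining 1/6 : 1/6 gives weights 1/2, 1/2 on X, Y.
V = (1/2)·(10, -4) + (1/2)·(6, -10) = (8, -7).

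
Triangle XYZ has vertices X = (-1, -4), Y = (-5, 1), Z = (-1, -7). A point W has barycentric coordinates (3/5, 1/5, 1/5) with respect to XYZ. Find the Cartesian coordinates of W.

(-9/5, -18/5)

W = (3/5)·X + (1/5)·Y + (1/5)·Z.
x-coordinate: (3/5)·(-1) + (1/5)·(-5) + (1/5)·(-1) = -9/5.
y-coordinate: (3/5)·(-4) + (1/5)·1 + (1/5)·(-7) = -18/5.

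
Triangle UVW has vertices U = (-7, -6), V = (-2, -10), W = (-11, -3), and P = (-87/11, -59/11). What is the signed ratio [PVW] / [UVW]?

4/11

[UVW] = ½·((-7)·(-10−(-3)) + (-2)·(-3−(-6)) + (-11)·(-6−(-10))) = ½·(49 − 6 − 44) = -1/2.
[PVW] = ½·((-87/11)·(-10−(-3)) + (-2)·(-3−(-59/11)) + (-11)·(-59/11−(-10))) = ½·(609/11 − 52/11 − 51) = -2/11, so the ratio is (-2/11)/(-1/2) = 4/11.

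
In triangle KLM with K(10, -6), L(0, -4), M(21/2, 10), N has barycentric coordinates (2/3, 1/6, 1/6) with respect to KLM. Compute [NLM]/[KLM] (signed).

The signed ratio [NLM]/[KLM] equals the barycentric coordinate of N at vertex K, which is 2/3.

2/3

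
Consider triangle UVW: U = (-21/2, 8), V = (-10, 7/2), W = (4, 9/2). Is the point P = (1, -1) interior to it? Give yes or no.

Barycentric coordinates of P: (-148/127, 361/254, 189/254).
The three coordinates are negative, positive, positive; a point is interior exactly when all three are positive.

no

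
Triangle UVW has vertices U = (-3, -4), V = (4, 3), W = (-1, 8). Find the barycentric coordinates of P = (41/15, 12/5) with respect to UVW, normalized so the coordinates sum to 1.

(2/15, 4/5, 1/15)

Signed area of the reference triangle: [UVW] = ½·((-3)·(3−8) + 4·(8−(-4)) + (-1)·(-4−3)) = ½·(15 + 48 + 7) = 35.
[PVW] = ½·((41/15)·(3−8) + 4·(8−(12/5)) + (-1)·(12/5−3)) = ½·(-41/3 + 112/5 + 3/5) = 14/3, so the U-coordinate is (14/3)/35 = 2/15.
[UPW] = ½·((-3)·(12/5−8) + (41/15)·(8−(-4)) + (-1)·(-4−(12/5))) = ½·(84/5 + 164/5 + 32/5) = 28, so the V-coordinate is 4/5.
[UVP] = ½·((-3)·(3−(12/5)) + 4·(12/5−(-4)) + (41/15)·(-4−3)) = ½·(-9/5 + 128/5 − 287/15) = 7/3, so the W-coordinate is 1/15.
Check: 2/15 + 4/5 + 1/15 = 1.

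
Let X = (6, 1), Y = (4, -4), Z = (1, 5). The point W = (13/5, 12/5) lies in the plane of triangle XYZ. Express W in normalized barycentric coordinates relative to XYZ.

(1/5, 1/5, 3/5)

Signed area of the reference triangle: [XYZ] = ½·(6·(-4−5) + 4·(5−1) + 1·(1−(-4))) = ½·(-54 + 16 + 5) = -33/2.
[WYZ] = ½·((13/5)·(-4−5) + 4·(5−(12/5)) + 1·(12/5−(-4))) = ½·(-117/5 + 52/5 + 32/5) = -33/10, so the X-coordinate is (-33/10)/(-33/2) = 1/5.
[XWZ] = ½·(6·(12/5−5) + (13/5)·(5−1) + 1·(1−(12/5))) = ½·(-78/5 + 52/5 − 7/5) = -33/10, so the Y-coordinate is 1/5.
[XYW] = ½·(6·(-4−(12/5)) + 4·(12/5−1) + (13/5)·(1−(-4))) = ½·(-192/5 + 28/5 + 13) = -99/10, so the Z-coordinate is 3/5.
Check: 1/5 + 1/5 + 3/5 = 1.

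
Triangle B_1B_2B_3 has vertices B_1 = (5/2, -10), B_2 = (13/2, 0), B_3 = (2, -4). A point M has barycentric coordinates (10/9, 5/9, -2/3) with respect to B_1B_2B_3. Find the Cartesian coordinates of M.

M = (10/9)·B_1 + (5/9)·B_2 + (-2/3)·B_3.
x-coordinate: (10/9)·(5/2) + (5/9)·(13/2) + (-2/3)·2 = 91/18.
y-coordinate: (10/9)·(-10) + (5/9)·0 + (-2/3)·(-4) = -76/9.

(91/18, -76/9)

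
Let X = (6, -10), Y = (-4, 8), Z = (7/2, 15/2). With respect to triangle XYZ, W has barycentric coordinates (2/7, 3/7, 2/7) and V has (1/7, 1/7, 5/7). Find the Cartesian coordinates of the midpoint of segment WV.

Barycentric coordinates of the midpoint are the average: (3/14, 2/7, 1/2).
Converting: (3/14)·X + (2/7)·Y + (1/2)·Z = (53/28, 109/28).

(53/28, 109/28)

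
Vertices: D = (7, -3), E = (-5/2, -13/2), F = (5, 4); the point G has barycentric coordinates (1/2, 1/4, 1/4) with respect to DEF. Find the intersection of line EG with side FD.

Line EG meets FD where the E-coordinate vanishes; zeroing G's E-weight and renormalizing leaves F, D-weights 1/4 : 1/2 → (1/3, 2/3).
So H = (1/3)·F + (2/3)·D = (19/3, -2/3).

(19/3, -2/3)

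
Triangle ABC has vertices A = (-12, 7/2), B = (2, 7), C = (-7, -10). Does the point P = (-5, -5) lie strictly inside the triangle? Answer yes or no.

Barycentric coordinates of P: (22/413, 104/413, 41/59).
The three coordinates are positive, positive, positive; a point is interior exactly when all three are positive.

yes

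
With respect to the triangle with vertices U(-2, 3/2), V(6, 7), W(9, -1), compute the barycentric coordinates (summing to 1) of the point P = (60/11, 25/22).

Signed area of the reference triangle: [UVW] = ½·((-2)·(7−(-1)) + 6·(-1−(3/2)) + 9·(3/2−7)) = ½·(-16 − 15 − 99/2) = -161/4.
[PVW] = ½·((60/11)·(7−(-1)) + 6·(-1−(25/22)) + 9·(25/22−7)) = ½·(480/11 − 141/11 − 1161/22) = -483/44, so the U-coordinate is (-483/44)/(-161/4) = 3/11.
[UPW] = ½·((-2)·(25/22−(-1)) + (60/11)·(-1−(3/2)) + 9·(3/2−(25/22))) = ½·(-47/11 − 150/11 + 36/11) = -161/22, so the V-coordinate is 2/11.
[UVP] = ½·((-2)·(7−(25/22)) + 6·(25/22−(3/2)) + (60/11)·(3/2−7)) = ½·(-129/11 − 24/11 − 30) = -483/22, so the W-coordinate is 6/11.
Check: 3/11 + 2/11 + 6/11 = 1.

(3/11, 2/11, 6/11)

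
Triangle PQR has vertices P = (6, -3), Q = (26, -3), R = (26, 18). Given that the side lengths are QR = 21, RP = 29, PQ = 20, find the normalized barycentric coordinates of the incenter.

(3/10, 29/70, 2/7)

The incenter has barycentric coordinates proportional to the opposite side lengths: (21 : 29 : 20).
Normalizing by 21+29+20 = 70 gives (3/10, 29/70, 2/7).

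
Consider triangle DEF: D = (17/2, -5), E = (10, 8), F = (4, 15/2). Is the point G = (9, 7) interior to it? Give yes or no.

Barycentric coordinates of G: (22/309, 241/309, 46/309).
The three coordinates are positive, positive, positive; a point is interior exactly when all three are positive.

yes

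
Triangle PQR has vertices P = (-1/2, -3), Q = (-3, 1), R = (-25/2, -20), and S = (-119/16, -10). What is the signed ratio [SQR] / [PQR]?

1/8

[PQR] = ½·((-1/2)·(1−(-20)) + (-3)·(-20−(-3)) + (-25/2)·(-3−1)) = ½·(-21/2 + 51 + 50) = 181/4.
[SQR] = ½·((-119/16)·(1−(-20)) + (-3)·(-20−(-10)) + (-25/2)·(-10−1)) = ½·(-2499/16 + 30 + 275/2) = 181/32, so the ratio is (181/32)/(181/4) = 1/8.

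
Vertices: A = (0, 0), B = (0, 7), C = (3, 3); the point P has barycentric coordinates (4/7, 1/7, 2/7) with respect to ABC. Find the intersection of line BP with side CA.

Line BP meets CA where the B-coordinate vanishes; zeroing P's B-weight and renormalizing leaves C, A-weights 2/7 : 4/7 → (1/3, 2/3).
So Q = (1/3)·C + (2/3)·A = (1, 1).

(1, 1)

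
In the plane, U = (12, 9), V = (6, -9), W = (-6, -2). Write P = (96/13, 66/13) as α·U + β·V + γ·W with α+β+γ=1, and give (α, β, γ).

(9/13, 1/13, 3/13)

Signed area of the reference triangle: [UVW] = ½·(12·(-9−(-2)) + 6·(-2−9) + (-6)·(9−(-9))) = ½·(-84 − 66 − 108) = -129.
[PVW] = ½·((96/13)·(-9−(-2)) + 6·(-2−(66/13)) + (-6)·(66/13−(-9))) = ½·(-672/13 − 552/13 − 1098/13) = -1161/13, so the U-coordinate is (-1161/13)/(-129) = 9/13.
[UPW] = ½·(12·(66/13−(-2)) + (96/13)·(-2−9) + (-6)·(9−(66/13))) = ½·(1104/13 − 1056/13 − 306/13) = -129/13, so the V-coordinate is 1/13.
[UVP] = ½·(12·(-9−(66/13)) + 6·(66/13−9) + (96/13)·(9−(-9))) = ½·(-2196/13 − 306/13 + 1728/13) = -387/13, so the W-coordinate is 3/13.
Check: 9/13 + 1/13 + 3/13 = 1.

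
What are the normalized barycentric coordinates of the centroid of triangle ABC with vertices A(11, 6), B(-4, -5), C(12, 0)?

(1/3, 1/3, 1/3)

The centroid is the average of the vertices, so each weight is 1/3.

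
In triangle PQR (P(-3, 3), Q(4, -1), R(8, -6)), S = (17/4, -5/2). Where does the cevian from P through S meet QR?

Barycentric coordinates of S with respect to PQR: (1/4, 1/4, 1/2).
On side QR the P-coordinate is zero; dropping S's P-weight 1/4 and renormalizing the remaining 1/4 : 1/2 gives weights 1/3, 2/3 on Q, R.
T = (1/3)·(4, -1) + (2/3)·(8, -6) = (20/3, -13/3).

(20/3, -13/3)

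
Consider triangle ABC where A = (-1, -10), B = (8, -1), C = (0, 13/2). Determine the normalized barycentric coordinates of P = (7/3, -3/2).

Signed area of the reference triangle: [ABC] = ½·((-1)·(-1−(13/2)) + 8·(13/2−(-10)) + 0·(-10−(-1))) = ½·(15/2 + 132 + 0) = 279/4.
[PBC] = ½·((7/3)·(-1−(13/2)) + 8·(13/2−(-3/2)) + 0·(-3/2−(-1))) = ½·(-35/2 + 64 + 0) = 93/4, so the A-coordinate is (93/4)/(279/4) = 1/3.
[APC] = ½·((-1)·(-3/2−(13/2)) + (7/3)·(13/2−(-10)) + 0·(-10−(-3/2))) = ½·(8 + 77/2 + 0) = 93/4, so the B-coordinate is 1/3.
[ABP] = ½·((-1)·(-1−(-3/2)) + 8·(-3/2−(-10)) + (7/3)·(-10−(-1))) = ½·(-1/2 + 68 − 21) = 93/4, so the C-coordinate is 1/3.
Check: 1/3 + 1/3 + 1/3 = 1.

(1/3, 1/3, 1/3)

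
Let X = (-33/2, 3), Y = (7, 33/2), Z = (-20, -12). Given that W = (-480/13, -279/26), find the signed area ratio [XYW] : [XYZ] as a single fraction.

2/13

[XYZ] = ½·((-33/2)·(33/2−(-12)) + 7·(-12−3) + (-20)·(3−(33/2))) = ½·(-1881/4 − 105 + 270) = -1221/8.
[XYW] = ½·((-33/2)·(33/2−(-279/26)) + 7·(-279/26−3) + (-480/13)·(3−(33/2))) = ½·(-5841/13 − 2499/26 + 6480/13) = -1221/52, so the ratio is (-1221/52)/(-1221/8) = 2/13.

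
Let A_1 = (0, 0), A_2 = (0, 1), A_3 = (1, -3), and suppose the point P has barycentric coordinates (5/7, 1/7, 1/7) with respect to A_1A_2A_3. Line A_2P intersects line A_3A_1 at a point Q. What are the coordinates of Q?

(1/6, -1/2)

Line A_2P meets A_3A_1 where the A_2-coordinate vanishes; zeroing P's A_2-weight and renormalizing leaves A_3, A_1-weights 1/7 : 5/7 → (1/6, 5/6).
So Q = (1/6)·A_3 + (5/6)·A_1 = (1/6, -1/2).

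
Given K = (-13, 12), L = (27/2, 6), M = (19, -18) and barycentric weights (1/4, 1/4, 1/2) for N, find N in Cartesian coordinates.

N = (1/4)·K + (1/4)·L + (1/2)·M.
x-coordinate: (1/4)·(-13) + (1/4)·(27/2) + (1/2)·19 = 77/8.
y-coordinate: (1/4)·12 + (1/4)·6 + (1/2)·(-18) = -9/2.

(77/8, -9/2)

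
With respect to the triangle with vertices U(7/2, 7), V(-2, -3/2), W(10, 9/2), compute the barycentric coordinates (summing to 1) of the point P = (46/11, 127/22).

(8/11, 1/11, 2/11)

Signed area of the reference triangle: [UVW] = ½·((7/2)·(-3/2−(9/2)) + (-2)·(9/2−7) + 10·(7−(-3/2))) = ½·(-21 + 5 + 85) = 69/2.
[PVW] = ½·((46/11)·(-3/2−(9/2)) + (-2)·(9/2−(127/22)) + 10·(127/22−(-3/2))) = ½·(-276/11 + 28/11 + 800/11) = 276/11, so the U-coordinate is (276/11)/(69/2) = 8/11.
[UPW] = ½·((7/2)·(127/22−(9/2)) + (46/11)·(9/2−7) + 10·(7−(127/22))) = ½·(49/11 − 115/11 + 135/11) = 69/22, so the V-coordinate is 1/11.
[UVP] = ½·((7/2)·(-3/2−(127/22)) + (-2)·(127/22−7) + (46/11)·(7−(-3/2))) = ½·(-280/11 + 27/11 + 391/11) = 69/11, so the W-coordinate is 2/11.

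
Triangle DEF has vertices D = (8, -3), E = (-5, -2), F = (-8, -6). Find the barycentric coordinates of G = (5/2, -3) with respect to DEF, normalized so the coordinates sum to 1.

Signed area of the reference triangle: [DEF] = ½·(8·(-2−(-6)) + (-5)·(-6−(-3)) + (-8)·(-3−(-2))) = ½·(32 + 15 + 8) = 55/2.
[GEF] = ½·((5/2)·(-2−(-6)) + (-5)·(-6−(-3)) + (-8)·(-3−(-2))) = ½·(10 + 15 + 8) = 33/2, so the D-coordinate is (33/2)/(55/2) = 3/5.
[DGF] = ½·(8·(-3−(-6)) + (5/2)·(-6−(-3)) + (-8)·(-3−(-3))) = ½·(24 − 15/2 + 0) = 33/4, so the E-coordinate is 3/10.
[DEG] = ½·(8·(-2−(-3)) + (-5)·(-3−(-3)) + (5/2)·(-3−(-2))) = ½·(8 + 0 − 5/2) = 11/4, so the F-coordinate is 1/10.

(3/5, 3/10, 1/10)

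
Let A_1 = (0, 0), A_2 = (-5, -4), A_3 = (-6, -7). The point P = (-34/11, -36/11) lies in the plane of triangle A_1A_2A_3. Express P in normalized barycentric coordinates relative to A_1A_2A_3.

(5/11, 2/11, 4/11)

Signed area of the reference triangle: [A_1A_2A_3] = ½·(0·(-4−(-7)) + (-5)·(-7−0) + (-6)·(0−(-4))) = ½·(0 + 35 − 24) = 11/2.
[PA_2A_3] = ½·((-34/11)·(-4−(-7)) + (-5)·(-7−(-36/11)) + (-6)·(-36/11−(-4))) = ½·(-102/11 + 205/11 − 48/11) = 5/2, so the A_1-coordinate is (5/2)/(11/2) = 5/11.
[A_1PA_3] = ½·(0·(-36/11−(-7)) + (-34/11)·(-7−0) + (-6)·(0−(-36/11))) = ½·(0 + 238/11 − 216/11) = 1, so the A_2-coordinate is 2/11.
[A_1A_2P] = ½·(0·(-4−(-36/11)) + (-5)·(-36/11−0) + (-34/11)·(0−(-4))) = ½·(0 + 180/11 − 136/11) = 2, so the A_3-coordinate is 4/11.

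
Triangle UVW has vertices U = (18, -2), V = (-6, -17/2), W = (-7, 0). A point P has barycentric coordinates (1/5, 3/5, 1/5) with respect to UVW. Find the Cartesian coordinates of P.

P = (1/5)·U + (3/5)·V + (1/5)·W.
x-coordinate: (1/5)·18 + (3/5)·(-6) + (1/5)·(-7) = -7/5.
y-coordinate: (1/5)·(-2) + (3/5)·(-17/2) + (1/5)·0 = -11/2.

(-7/5, -11/2)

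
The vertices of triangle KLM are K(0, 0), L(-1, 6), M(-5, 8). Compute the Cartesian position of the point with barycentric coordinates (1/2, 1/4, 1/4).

(-3/2, 7/2)

N = (1/2)·K + (1/4)·L + (1/4)·M.
x-coordinate: (1/2)·0 + (1/4)·(-1) + (1/4)·(-5) = -3/2.
y-coordinate: (1/2)·0 + (1/4)·6 + (1/4)·8 = 7/2.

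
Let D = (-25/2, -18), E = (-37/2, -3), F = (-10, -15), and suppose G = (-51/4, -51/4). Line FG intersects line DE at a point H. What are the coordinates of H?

Barycentric coordinates of G with respect to DEF: (1/4, 1/4, 1/2).
On side DE the F-coordinate is zero; dropping G's F-weight 1/2 and renormalizing the remaining 1/4 : 1/4 gives weights 1/2, 1/2 on D, E.
H = (1/2)·(-25/2, -18) + (1/2)·(-37/2, -3) = (-31/2, -21/2).

(-31/2, -21/2)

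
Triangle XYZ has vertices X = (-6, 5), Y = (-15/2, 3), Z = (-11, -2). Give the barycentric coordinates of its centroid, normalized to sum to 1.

The centroid is the average of the vertices, so each weight is 1/3.

(1/3, 1/3, 1/3)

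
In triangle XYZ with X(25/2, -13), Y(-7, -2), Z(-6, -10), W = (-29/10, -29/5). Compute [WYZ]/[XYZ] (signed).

[XYZ] = ½·((25/2)·(-2−(-10)) + (-7)·(-10−(-13)) + (-6)·(-13−(-2))) = ½·(100 − 21 + 66) = 145/2.
[WYZ] = ½·((-29/10)·(-2−(-10)) + (-7)·(-10−(-29/5)) + (-6)·(-29/5−(-2))) = ½·(-116/5 + 147/5 + 114/5) = 29/2, so the ratio is (29/2)/(145/2) = 1/5.

1/5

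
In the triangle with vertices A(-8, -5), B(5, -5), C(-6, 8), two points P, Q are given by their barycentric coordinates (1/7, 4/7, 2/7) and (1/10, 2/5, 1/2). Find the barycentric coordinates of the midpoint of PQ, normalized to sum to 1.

Since both coordinate triples sum to 1, the midpoint's barycentrics are the componentwise average.
(1/7+1/10)/2 = 17/140; similarly 17/35 and 11/28.

(17/140, 17/35, 11/28)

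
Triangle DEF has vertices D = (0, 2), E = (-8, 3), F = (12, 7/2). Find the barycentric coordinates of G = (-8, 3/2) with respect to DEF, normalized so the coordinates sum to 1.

Signed area of the reference triangle: [DEF] = ½·(0·(3−(7/2)) + (-8)·(7/2−2) + 12·(2−3)) = ½·(0 − 12 − 12) = -12.
[GEF] = ½·((-8)·(3−(7/2)) + (-8)·(7/2−(3/2)) + 12·(3/2−3)) = ½·(4 − 16 − 18) = -15, so the D-coordinate is (-15)/(-12) = 5/4.
[DGF] = ½·(0·(3/2−(7/2)) + (-8)·(7/2−2) + 12·(2−(3/2))) = ½·(0 − 12 + 6) = -3, so the E-coordinate is 1/4.
[DEG] = ½·(0·(3−(3/2)) + (-8)·(3/2−2) + (-8)·(2−3)) = ½·(0 + 4 + 8) = 6, so the F-coordinate is -1/2.
Check: 5/4 + 1/4 − 1/2 = 1.

(5/4, 1/4, -1/2)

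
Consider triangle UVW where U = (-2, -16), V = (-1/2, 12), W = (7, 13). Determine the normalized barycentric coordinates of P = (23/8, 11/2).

(1/4, 1/4, 1/2)

Signed area of the reference triangle: [UVW] = ½·((-2)·(12−13) + (-1/2)·(13−(-16)) + 7·(-16−12)) = ½·(2 − 29/2 − 196) = -417/4.
[PVW] = ½·((23/8)·(12−13) + (-1/2)·(13−(11/2)) + 7·(11/2−12)) = ½·(-23/8 − 15/4 − 91/2) = -417/16, so the U-coordinate is (-417/16)/(-417/4) = 1/4.
[UPW] = ½·((-2)·(11/2−13) + (23/8)·(13−(-16)) + 7·(-16−(11/2))) = ½·(15 + 667/8 − 301/2) = -417/16, so the V-coordinate is 1/4.
[UVP] = ½·((-2)·(12−(11/2)) + (-1/2)·(11/2−(-16)) + (23/8)·(-16−12)) = ½·(-13 − 43/4 − 161/2) = -417/8, so the W-coordinate is 1/2.
Check: 1/4 + 1/4 + 1/2 = 1.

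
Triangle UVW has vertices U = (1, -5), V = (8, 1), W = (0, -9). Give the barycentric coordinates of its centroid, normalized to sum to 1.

The centroid is the average of the vertices, so each weight is 1/3.

(1/3, 1/3, 1/3)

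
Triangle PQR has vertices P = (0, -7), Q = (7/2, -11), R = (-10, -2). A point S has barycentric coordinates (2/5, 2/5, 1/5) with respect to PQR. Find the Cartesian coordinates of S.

S = (2/5)·P + (2/5)·Q + (1/5)·R.
x-coordinate: (2/5)·0 + (2/5)·(7/2) + (1/5)·(-10) = -3/5.
y-coordinate: (2/5)·(-7) + (2/5)·(-11) + (1/5)·(-2) = -38/5.

(-3/5, -38/5)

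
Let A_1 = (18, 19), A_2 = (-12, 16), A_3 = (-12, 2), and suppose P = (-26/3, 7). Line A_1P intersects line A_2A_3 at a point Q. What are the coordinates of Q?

Barycentric coordinates of P with respect to A_1A_2A_3: (1/9, 2/9, 2/3).
On side A_2A_3 the A_1-coordinate is zero; dropping P's A_1-weight 1/9 and renormalizing the remaining 2/9 : 2/3 gives weights 1/4, 3/4 on A_2, A_3.
Q = (1/4)·(-12, 16) + (3/4)·(-12, 2) = (-12, 11/2).

(-12, 11/2)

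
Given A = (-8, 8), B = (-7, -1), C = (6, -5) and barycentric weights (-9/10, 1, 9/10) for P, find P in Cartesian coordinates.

P = (-9/10)·A + 1·B + (9/10)·C.
x-coordinate: (-9/10)·(-8) + 1·(-7) + (9/10)·6 = 28/5.
y-coordinate: (-9/10)·8 + 1·(-1) + (9/10)·(-5) = -127/10.

(28/5, -127/10)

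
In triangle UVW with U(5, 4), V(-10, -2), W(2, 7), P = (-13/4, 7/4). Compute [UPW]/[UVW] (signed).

[UVW] = ½·(5·(-2−7) + (-10)·(7−4) + 2·(4−(-2))) = ½·(-45 − 30 + 12) = -63/2.
[UPW] = ½·(5·(7/4−7) + (-13/4)·(7−4) + 2·(4−(7/4))) = ½·(-105/4 − 39/4 + 9/2) = -63/4, so the ratio is (-63/4)/(-63/2) = 1/2.

1/2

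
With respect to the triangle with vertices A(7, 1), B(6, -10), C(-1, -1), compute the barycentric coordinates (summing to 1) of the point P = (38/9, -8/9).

Signed area of the reference triangle: [ABC] = ½·(7·(-10−(-1)) + 6·(-1−1) + (-1)·(1−(-10))) = ½·(-63 − 12 − 11) = -43.
[PBC] = ½·((38/9)·(-10−(-1)) + 6·(-1−(-8/9)) + (-1)·(-8/9−(-10))) = ½·(-38 − 2/3 − 82/9) = -215/9, so the A-coordinate is (-215/9)/(-43) = 5/9.
[APC] = ½·(7·(-8/9−(-1)) + (38/9)·(-1−1) + (-1)·(1−(-8/9))) = ½·(7/9 − 76/9 − 17/9) = -43/9, so the B-coordinate is 1/9.
[ABP] = ½·(7·(-10−(-8/9)) + 6·(-8/9−1) + (38/9)·(1−(-10))) = ½·(-574/9 − 34/3 + 418/9) = -43/3, so the C-coordinate is 1/3.

(5/9, 1/9, 1/3)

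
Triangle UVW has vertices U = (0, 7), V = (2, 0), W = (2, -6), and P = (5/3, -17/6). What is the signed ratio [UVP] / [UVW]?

2/3

[UVW] = ½·(0·(0−(-6)) + 2·(-6−7) + 2·(7−0)) = ½·(0 − 26 + 14) = -6.
[UVP] = ½·(0·(0−(-17/6)) + 2·(-17/6−7) + (5/3)·(7−0)) = ½·(0 − 59/3 + 35/3) = -4, so the ratio is (-4)/(-6) = 2/3.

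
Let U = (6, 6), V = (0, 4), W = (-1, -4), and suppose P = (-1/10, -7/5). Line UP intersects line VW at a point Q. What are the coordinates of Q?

Barycentric coordinates of P with respect to UVW: (1/10, 1/5, 7/10).
On side VW the U-coordinate is zero; dropping P's U-weight 1/10 and renormalizing the remaining 1/5 : 7/10 gives weights 2/9, 7/9 on V, W.
Q = (2/9)·(0, 4) + (7/9)·(-1, -4) = (-7/9, -20/9).

(-7/9, -20/9)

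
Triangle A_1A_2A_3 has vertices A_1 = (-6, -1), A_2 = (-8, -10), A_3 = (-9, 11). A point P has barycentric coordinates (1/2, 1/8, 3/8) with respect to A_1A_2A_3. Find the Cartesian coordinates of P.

P = (1/2)·A_1 + (1/8)·A_2 + (3/8)·A_3.
x-coordinate: (1/2)·(-6) + (1/8)·(-8) + (3/8)·(-9) = -59/8.
y-coordinate: (1/2)·(-1) + (1/8)·(-10) + (3/8)·11 = 19/8.

(-59/8, 19/8)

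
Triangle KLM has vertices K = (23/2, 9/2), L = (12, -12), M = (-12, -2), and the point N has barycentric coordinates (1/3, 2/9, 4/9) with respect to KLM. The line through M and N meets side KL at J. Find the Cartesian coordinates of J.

(117/10, -21/10)

Line MN meets KL where the M-coordinate vanishes; zeroing N's M-weight and renormalizing leaves K, L-weights 1/3 : 2/9 → (3/5, 2/5).
So J = (3/5)·K + (2/5)·L = (117/10, -21/10).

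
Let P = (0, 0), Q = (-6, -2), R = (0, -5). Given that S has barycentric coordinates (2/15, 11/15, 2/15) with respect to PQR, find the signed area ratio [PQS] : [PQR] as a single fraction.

The signed ratio [PQS]/[PQR] equals the barycentric coordinate of S at vertex R, which is 2/15.

2/15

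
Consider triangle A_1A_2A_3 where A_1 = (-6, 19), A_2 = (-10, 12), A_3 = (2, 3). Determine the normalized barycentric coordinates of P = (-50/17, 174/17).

(6/17, 3/17, 8/17)

Signed area of the reference triangle: [A_1A_2A_3] = ½·((-6)·(12−3) + (-10)·(3−19) + 2·(19−12)) = ½·(-54 + 160 + 14) = 60.
[PA_2A_3] = ½·((-50/17)·(12−3) + (-10)·(3−(174/17)) + 2·(174/17−12)) = ½·(-450/17 + 1230/17 − 60/17) = 360/17, so the A_1-coordinate is (360/17)/60 = 6/17.
[A_1PA_3] = ½·((-6)·(174/17−3) + (-50/17)·(3−19) + 2·(19−(174/17))) = ½·(-738/17 + 800/17 + 298/17) = 180/17, so the A_2-coordinate is 3/17.
[A_1A_2P] = ½·((-6)·(12−(174/17)) + (-10)·(174/17−19) + (-50/17)·(19−12)) = ½·(-180/17 + 1490/17 − 350/17) = 480/17, so the A_3-coordinate is 8/17.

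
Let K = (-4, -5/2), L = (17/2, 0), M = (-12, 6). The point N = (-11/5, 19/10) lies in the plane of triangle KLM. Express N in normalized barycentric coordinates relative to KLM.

(1/5, 2/5, 2/5)

Signed area of the reference triangle: [KLM] = ½·((-4)·(0−6) + (17/2)·(6−(-5/2)) + (-12)·(-5/2−0)) = ½·(24 + 289/4 + 30) = 505/8.
[NLM] = ½·((-11/5)·(0−6) + (17/2)·(6−(19/10)) + (-12)·(19/10−0)) = ½·(66/5 + 697/20 − 114/5) = 101/8, so the K-coordinate is (101/8)/(505/8) = 1/5.
[KNM] = ½·((-4)·(19/10−6) + (-11/5)·(6−(-5/2)) + (-12)·(-5/2−(19/10))) = ½·(82/5 − 187/10 + 264/5) = 101/4, so the L-coordinate is 2/5.
[KLN] = ½·((-4)·(0−(19/10)) + (17/2)·(19/10−(-5/2)) + (-11/5)·(-5/2−0)) = ½·(38/5 + 187/5 + 11/2) = 101/4, so the M-coordinate is 2/5.
Check: 1/5 + 2/5 + 2/5 = 1.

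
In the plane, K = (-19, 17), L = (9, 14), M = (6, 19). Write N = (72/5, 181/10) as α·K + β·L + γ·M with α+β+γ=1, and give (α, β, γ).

(-3/10, 3/10, 1)

Signed area of the reference triangle: [KLM] = ½·((-19)·(14−19) + 9·(19−17) + 6·(17−14)) = ½·(95 + 18 + 18) = 131/2.
[NLM] = ½·((72/5)·(14−19) + 9·(19−(181/10)) + 6·(181/10−14)) = ½·(-72 + 81/10 + 123/5) = -393/20, so the K-coordinate is (-393/20)/(131/2) = -3/10.
[KNM] = ½·((-19)·(181/10−19) + (72/5)·(19−17) + 6·(17−(181/10))) = ½·(171/10 + 144/5 − 33/5) = 393/20, so the L-coordinate is 3/10.
[KLN] = ½·((-19)·(14−(181/10)) + 9·(181/10−17) + (72/5)·(17−14)) = ½·(779/10 + 99/10 + 216/5) = 131/2, so the M-coordinate is 1.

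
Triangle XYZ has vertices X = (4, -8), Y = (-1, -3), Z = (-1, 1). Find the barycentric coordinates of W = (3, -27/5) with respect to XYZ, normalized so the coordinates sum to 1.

(4/5, -1/5, 2/5)

Signed area of the reference triangle: [XYZ] = ½·(4·(-3−1) + (-1)·(1−(-8)) + (-1)·(-8−(-3))) = ½·(-16 − 9 + 5) = -10.
[WYZ] = ½·(3·(-3−1) + (-1)·(1−(-27/5)) + (-1)·(-27/5−(-3))) = ½·(-12 − 32/5 + 12/5) = -8, so the X-coordinate is (-8)/(-10) = 4/5.
[XWZ] = ½·(4·(-27/5−1) + 3·(1−(-8)) + (-1)·(-8−(-27/5))) = ½·(-128/5 + 27 + 13/5) = 2, so the Y-coordinate is -1/5.
[XYW] = ½·(4·(-3−(-27/5)) + (-1)·(-27/5−(-8)) + 3·(-8−(-3))) = ½·(48/5 − 13/5 − 15) = -4, so the Z-coordinate is 2/5.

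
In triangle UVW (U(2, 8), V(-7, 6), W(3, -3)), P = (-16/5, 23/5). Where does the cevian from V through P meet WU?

(5/2, 5/2)

Barycentric coordinates of P with respect to UVW: (1/5, 3/5, 1/5).
On side WU the V-coordinate is zero; dropping P's V-weight 3/5 and renormalizing the remaining 1/5 : 1/5 gives weights 1/2, 1/2 on W, U.
Q = (1/2)·(3, -3) + (1/2)·(2, 8) = (5/2, 5/2).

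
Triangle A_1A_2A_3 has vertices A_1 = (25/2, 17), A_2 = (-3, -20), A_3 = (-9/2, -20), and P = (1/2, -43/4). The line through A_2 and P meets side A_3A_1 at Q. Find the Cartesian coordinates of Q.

Barycentric coordinates of P with respect to A_1A_2A_3: (1/4, 1/2, 1/4).
On side A_3A_1 the A_2-coordinate is zero; dropping P's A_2-weight 1/2 and renormalizing the remaining 1/4 : 1/4 gives weights 1/2, 1/2 on A_3, A_1.
Q = (1/2)·(-9/2, -20) + (1/2)·(25/2, 17) = (4, -3/2).

(4, -3/2)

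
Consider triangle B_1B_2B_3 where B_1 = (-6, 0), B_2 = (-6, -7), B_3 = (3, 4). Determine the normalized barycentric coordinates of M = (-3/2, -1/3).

Signed area of the reference triangle: [B_1B_2B_3] = ½·((-6)·(-7−4) + (-6)·(4−0) + 3·(0−(-7))) = ½·(66 − 24 + 21) = 63/2.
[MB_2B_3] = ½·((-3/2)·(-7−4) + (-6)·(4−(-1/3)) + 3·(-1/3−(-7))) = ½·(33/2 − 26 + 20) = 21/4, so the B_1-coordinate is (21/4)/(63/2) = 1/6.
[B_1MB_3] = ½·((-6)·(-1/3−4) + (-3/2)·(4−0) + 3·(0−(-1/3))) = ½·(26 − 6 + 1) = 21/2, so the B_2-coordinate is 1/3.
[B_1B_2M] = ½·((-6)·(-7−(-1/3)) + (-6)·(-1/3−0) + (-3/2)·(0−(-7))) = ½·(40 + 2 − 21/2) = 63/4, so the B_3-coordinate is 1/2.

(1/6, 1/3, 1/2)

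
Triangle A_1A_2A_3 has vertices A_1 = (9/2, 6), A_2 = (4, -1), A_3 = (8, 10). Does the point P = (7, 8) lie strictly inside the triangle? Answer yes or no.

Barycentric coordinates of P: (2/15, 2/15, 11/15).
The three coordinates are positive, positive, positive; a point is interior exactly when all three are positive.

yes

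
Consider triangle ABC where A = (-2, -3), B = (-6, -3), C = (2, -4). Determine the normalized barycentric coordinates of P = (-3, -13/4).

(1/4, 1/2, 1/4)

Signed area of the reference triangle: [ABC] = ½·((-2)·(-3−(-4)) + (-6)·(-4−(-3)) + 2·(-3−(-3))) = ½·(-2 + 6 + 0) = 2.
[PBC] = ½·((-3)·(-3−(-4)) + (-6)·(-4−(-13/4)) + 2·(-13/4−(-3))) = ½·(-3 + 9/2 − 1/2) = 1/2, so the A-coordinate is (1/2)/2 = 1/4.
[APC] = ½·((-2)·(-13/4−(-4)) + (-3)·(-4−(-3)) + 2·(-3−(-13/4))) = ½·(-3/2 + 3 + 1/2) = 1, so the B-coordinate is 1/2.
[ABP] = ½·((-2)·(-3−(-13/4)) + (-6)·(-13/4−(-3)) + (-3)·(-3−(-3))) = ½·(-1/2 + 3/2 + 0) = 1/2, so the C-coordinate is 1/4.
Check: 1/4 + 1/2 + 1/4 = 1.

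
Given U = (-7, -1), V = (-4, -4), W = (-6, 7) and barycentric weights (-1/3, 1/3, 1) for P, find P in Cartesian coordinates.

P = (-1/3)·U + (1/3)·V + 1·W.
x-coordinate: (-1/3)·(-7) + (1/3)·(-4) + 1·(-6) = -5.
y-coordinate: (-1/3)·(-1) + (1/3)·(-4) + 1·7 = 6.

(-5, 6)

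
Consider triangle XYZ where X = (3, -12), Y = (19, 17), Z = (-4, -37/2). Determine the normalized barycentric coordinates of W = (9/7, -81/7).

(2/7, 1/7, 4/7)

Signed area of the reference triangle: [XYZ] = ½·(3·(17−(-37/2)) + 19·(-37/2−(-12)) + (-4)·(-12−17)) = ½·(213/2 − 247/2 + 116) = 99/2.
[WYZ] = ½·((9/7)·(17−(-37/2)) + 19·(-37/2−(-81/7)) + (-4)·(-81/7−17)) = ½·(639/14 − 1843/14 + 800/7) = 99/7, so the X-coordinate is (99/7)/(99/2) = 2/7.
[XWZ] = ½·(3·(-81/7−(-37/2)) + (9/7)·(-37/2−(-12)) + (-4)·(-12−(-81/7))) = ½·(291/14 − 117/14 + 12/7) = 99/14, so the Y-coordinate is 1/7.
[XYW] = ½·(3·(17−(-81/7)) + 19·(-81/7−(-12)) + (9/7)·(-12−17)) = ½·(600/7 + 57/7 − 261/7) = 198/7, so the Z-coordinate is 4/7.
Check: 2/7 + 1/7 + 4/7 = 1.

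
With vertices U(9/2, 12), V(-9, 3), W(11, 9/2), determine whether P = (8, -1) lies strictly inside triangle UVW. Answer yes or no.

no

Barycentric coordinates of P: (-422/639, 233/639, 92/71).
The three coordinates are negative, positive, positive; a point is interior exactly when all three are positive.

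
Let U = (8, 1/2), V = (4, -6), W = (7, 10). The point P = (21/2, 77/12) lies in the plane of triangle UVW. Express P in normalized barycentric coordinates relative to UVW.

(3/2, -2/3, 1/6)

Signed area of the reference triangle: [UVW] = ½·(8·(-6−10) + 4·(10−(1/2)) + 7·(1/2−(-6))) = ½·(-128 + 38 + 91/2) = -89/4.
[PVW] = ½·((21/2)·(-6−10) + 4·(10−(77/12)) + 7·(77/12−(-6))) = ½·(-168 + 43/3 + 1043/12) = -267/8, so the U-coordinate is (-267/8)/(-89/4) = 3/2.
[UPW] = ½·(8·(77/12−10) + (21/2)·(10−(1/2)) + 7·(1/2−(77/12))) = ½·(-86/3 + 399/4 − 497/12) = 89/6, so the V-coordinate is -2/3.
[UVP] = ½·(8·(-6−(77/12)) + 4·(77/12−(1/2)) + (21/2)·(1/2−(-6))) = ½·(-298/3 + 71/3 + 273/4) = -89/24, so the W-coordinate is 1/6.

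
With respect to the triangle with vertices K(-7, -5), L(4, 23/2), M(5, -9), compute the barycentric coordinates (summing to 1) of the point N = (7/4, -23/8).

(1/4, 1/4, 1/2)

Signed area of the reference triangle: [KLM] = ½·((-7)·(23/2−(-9)) + 4·(-9−(-5)) + 5·(-5−(23/2))) = ½·(-287/2 − 16 − 165/2) = -121.
[NLM] = ½·((7/4)·(23/2−(-9)) + 4·(-9−(-23/8)) + 5·(-23/8−(23/2))) = ½·(287/8 − 49/2 − 575/8) = -121/4, so the K-coordinate is (-121/4)/(-121) = 1/4.
[KNM] = ½·((-7)·(-23/8−(-9)) + (7/4)·(-9−(-5)) + 5·(-5−(-23/8))) = ½·(-343/8 − 7 − 85/8) = -121/4, so the L-coordinate is 1/4.
[KLN] = ½·((-7)·(23/2−(-23/8)) + 4·(-23/8−(-5)) + (7/4)·(-5−(23/2))) = ½·(-805/8 + 17/2 − 231/8) = -121/2, so the M-coordinate is 1/2.
Check: 1/4 + 1/4 + 1/2 = 1.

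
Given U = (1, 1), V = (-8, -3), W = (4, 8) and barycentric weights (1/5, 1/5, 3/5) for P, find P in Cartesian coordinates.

P = (1/5)·U + (1/5)·V + (3/5)·W.
x-coordinate: (1/5)·1 + (1/5)·(-8) + (3/5)·4 = 1.
y-coordinate: (1/5)·1 + (1/5)·(-3) + (3/5)·8 = 22/5.

(1, 22/5)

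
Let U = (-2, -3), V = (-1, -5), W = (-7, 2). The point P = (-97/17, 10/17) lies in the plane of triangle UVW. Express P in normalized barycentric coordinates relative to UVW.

(2/17, 2/17, 13/17)

Signed area of the reference triangle: [UVW] = ½·((-2)·(-5−2) + (-1)·(2−(-3)) + (-7)·(-3−(-5))) = ½·(14 − 5 − 14) = -5/2.
[PVW] = ½·((-97/17)·(-5−2) + (-1)·(2−(10/17)) + (-7)·(10/17−(-5))) = ½·(679/17 − 24/17 − 665/17) = -5/17, so the U-coordinate is (-5/17)/(-5/2) = 2/17.
[UPW] = ½·((-2)·(10/17−2) + (-97/17)·(2−(-3)) + (-7)·(-3−(10/17))) = ½·(48/17 − 485/17 + 427/17) = -5/17, so the V-coordinate is 2/17.
[UVP] = ½·((-2)·(-5−(10/17)) + (-1)·(10/17−(-3)) + (-97/17)·(-3−(-5))) = ½·(190/17 − 61/17 − 194/17) = -65/34, so the W-coordinate is 13/17.
Check: 2/17 + 2/17 + 13/17 = 1.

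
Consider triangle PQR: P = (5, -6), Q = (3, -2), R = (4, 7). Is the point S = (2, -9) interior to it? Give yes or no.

no

Barycentric coordinates of S: (-1/11, 21/11, -9/11).
The three coordinates are negative, positive, negative; a point is interior exactly when all three are positive.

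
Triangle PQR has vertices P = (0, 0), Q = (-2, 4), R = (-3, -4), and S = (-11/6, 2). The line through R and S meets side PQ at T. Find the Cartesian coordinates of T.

(-8/5, 16/5)

Barycentric coordinates of S with respect to PQR: (1/6, 2/3, 1/6).
On side PQ the R-coordinate is zero; dropping S's R-weight 1/6 and renormalizing the remaining 1/6 : 2/3 gives weights 1/5, 4/5 on P, Q.
T = (1/5)·(0, 0) + (4/5)·(-2, 4) = (-8/5, 16/5).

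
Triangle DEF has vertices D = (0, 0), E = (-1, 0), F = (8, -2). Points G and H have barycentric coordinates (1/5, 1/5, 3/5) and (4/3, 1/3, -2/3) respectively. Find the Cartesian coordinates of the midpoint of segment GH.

Barycentric coordinates of the midpoint are the average: (23/30, 4/15, -1/30).
Converting: (23/30)·D + (4/15)·E + (-1/30)·F = (-8/15, 1/15).

(-8/15, 1/15)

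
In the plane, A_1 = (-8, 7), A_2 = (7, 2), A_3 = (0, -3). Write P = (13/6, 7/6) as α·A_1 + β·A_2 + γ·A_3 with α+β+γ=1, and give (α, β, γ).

(1/6, 1/2, 1/3)

Signed area of the reference triangle: [A_1A_2A_3] = ½·((-8)·(2−(-3)) + 7·(-3−7) + 0·(7−2)) = ½·(-40 − 70 + 0) = -55.
[PA_2A_3] = ½·((13/6)·(2−(-3)) + 7·(-3−(7/6)) + 0·(7/6−2)) = ½·(65/6 − 175/6 + 0) = -55/6, so the A_1-coordinate is (-55/6)/(-55) = 1/6.
[A_1PA_3] = ½·((-8)·(7/6−(-3)) + (13/6)·(-3−7) + 0·(7−(7/6))) = ½·(-100/3 − 65/3 + 0) = -55/2, so the A_2-coordinate is 1/2.
[A_1A_2P] = ½·((-8)·(2−(7/6)) + 7·(7/6−7) + (13/6)·(7−2)) = ½·(-20/3 − 245/6 + 65/6) = -55/3, so the A_3-coordinate is 1/3.
Check: 1/6 + 1/2 + 1/3 = 1.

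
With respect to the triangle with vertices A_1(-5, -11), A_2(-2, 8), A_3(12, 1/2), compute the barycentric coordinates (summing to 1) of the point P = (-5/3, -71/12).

Signed area of the reference triangle: [A_1A_2A_3] = ½·((-5)·(8−(1/2)) + (-2)·(1/2−(-11)) + 12·(-11−8)) = ½·(-75/2 − 23 − 228) = -577/4.
[PA_2A_3] = ½·((-5/3)·(8−(1/2)) + (-2)·(1/2−(-71/12)) + 12·(-71/12−8)) = ½·(-25/2 − 77/6 − 167) = -577/6, so the A_1-coordinate is (-577/6)/(-577/4) = 2/3.
[A_1PA_3] = ½·((-5)·(-71/12−(1/2)) + (-5/3)·(1/2−(-11)) + 12·(-11−(-71/12))) = ½·(385/12 − 115/6 − 61) = -577/24, so the A_2-coordinate is 1/6.
[A_1A_2P] = ½·((-5)·(8−(-71/12)) + (-2)·(-71/12−(-11)) + (-5/3)·(-11−8)) = ½·(-835/12 − 61/6 + 95/3) = -577/24, so the A_3-coordinate is 1/6.
Check: 2/3 + 1/6 + 1/6 = 1.

(2/3, 1/6, 1/6)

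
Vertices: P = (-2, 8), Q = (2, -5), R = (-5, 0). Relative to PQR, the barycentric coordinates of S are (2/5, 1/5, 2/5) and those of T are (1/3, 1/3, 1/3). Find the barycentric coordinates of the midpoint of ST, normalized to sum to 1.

(11/30, 4/15, 11/30)

Since both coordinate triples sum to 1, the midpoint's barycentrics are the componentwise average.
(2/5+1/3)/2 = 11/30; similarly 4/15 and 11/30.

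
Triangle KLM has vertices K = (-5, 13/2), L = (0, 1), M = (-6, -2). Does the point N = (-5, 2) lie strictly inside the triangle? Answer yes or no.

yes

Barycentric coordinates of N: (7/16, 3/32, 15/32).
The three coordinates are positive, positive, positive; a point is interior exactly when all three are positive.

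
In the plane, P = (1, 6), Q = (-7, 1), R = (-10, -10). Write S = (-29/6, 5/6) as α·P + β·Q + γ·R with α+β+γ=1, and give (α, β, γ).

(1/3, 1/2, 1/6)

Signed area of the reference triangle: [PQR] = ½·(1·(1−(-10)) + (-7)·(-10−6) + (-10)·(6−1)) = ½·(11 + 112 − 50) = 73/2.
[SQR] = ½·((-29/6)·(1−(-10)) + (-7)·(-10−(5/6)) + (-10)·(5/6−1)) = ½·(-319/6 + 455/6 + 5/3) = 73/6, so the P-coordinate is (73/6)/(73/2) = 1/3.
[PSR] = ½·(1·(5/6−(-10)) + (-29/6)·(-10−6) + (-10)·(6−(5/6))) = ½·(65/6 + 232/3 − 155/3) = 73/4, so the Q-coordinate is 1/2.
[PQS] = ½·(1·(1−(5/6)) + (-7)·(5/6−6) + (-29/6)·(6−1)) = ½·(1/6 + 217/6 − 145/6) = 73/12, so the R-coordinate is 1/6.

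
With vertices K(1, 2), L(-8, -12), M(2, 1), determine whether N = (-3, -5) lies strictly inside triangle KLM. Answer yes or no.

Barycentric coordinates of N: (5/23, 11/23, 7/23).
The three coordinates are positive, positive, positive; a point is interior exactly when all three are positive.

yes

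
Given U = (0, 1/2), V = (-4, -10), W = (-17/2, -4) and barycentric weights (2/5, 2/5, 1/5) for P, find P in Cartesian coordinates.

(-33/10, -23/5)

P = (2/5)·U + (2/5)·V + (1/5)·W.
x-coordinate: (2/5)·0 + (2/5)·(-4) + (1/5)·(-17/2) = -33/10.
y-coordinate: (2/5)·(1/2) + (2/5)·(-10) + (1/5)·(-4) = -23/5.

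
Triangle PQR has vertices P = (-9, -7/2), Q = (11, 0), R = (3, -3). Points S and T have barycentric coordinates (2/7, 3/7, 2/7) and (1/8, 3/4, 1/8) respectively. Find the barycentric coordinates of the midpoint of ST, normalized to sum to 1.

Since both coordinate triples sum to 1, the midpoint's barycentrics are the componentwise average.
(2/7+1/8)/2 = 23/112; similarly 33/56 and 23/112.

(23/112, 33/56, 23/112)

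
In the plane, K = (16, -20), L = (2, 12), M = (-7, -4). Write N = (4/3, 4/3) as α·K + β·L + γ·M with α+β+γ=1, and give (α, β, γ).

(1/6, 1/2, 1/3)

Signed area of the reference triangle: [KLM] = ½·(16·(12−(-4)) + 2·(-4−(-20)) + (-7)·(-20−12)) = ½·(256 + 32 + 224) = 256.
[NLM] = ½·((4/3)·(12−(-4)) + 2·(-4−(4/3)) + (-7)·(4/3−12)) = ½·(64/3 − 32/3 + 224/3) = 128/3, so the K-coordinate is (128/3)/256 = 1/6.
[KNM] = ½·(16·(4/3−(-4)) + (4/3)·(-4−(-20)) + (-7)·(-20−(4/3))) = ½·(256/3 + 64/3 + 448/3) = 128, so the L-coordinate is 1/2.
[KLN] = ½·(16·(12−(4/3)) + 2·(4/3−(-20)) + (4/3)·(-20−12)) = ½·(512/3 + 128/3 − 128/3) = 256/3, so the M-coordinate is 1/3.
Check: 1/6 + 1/2 + 1/3 = 1.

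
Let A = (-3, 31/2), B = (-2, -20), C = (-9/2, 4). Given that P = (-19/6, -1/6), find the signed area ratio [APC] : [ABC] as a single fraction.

1/3

[ABC] = ½·((-3)·(-20−4) + (-2)·(4−(31/2)) + (-9/2)·(31/2−(-20))) = ½·(72 + 23 − 639/4) = -259/8.
[APC] = ½·((-3)·(-1/6−4) + (-19/6)·(4−(31/2)) + (-9/2)·(31/2−(-1/6))) = ½·(25/2 + 437/12 − 141/2) = -259/24, so the ratio is (-259/24)/(-259/8) = 1/3.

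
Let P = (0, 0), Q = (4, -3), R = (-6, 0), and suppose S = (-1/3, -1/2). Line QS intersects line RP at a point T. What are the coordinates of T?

Barycentric coordinates of S with respect to PQR: (2/3, 1/6, 1/6).
On side RP the Q-coordinate is zero; dropping S's Q-weight 1/6 and renormalizing the remaining 1/6 : 2/3 gives weights 1/5, 4/5 on R, P.
T = (1/5)·(-6, 0) + (4/5)·(0, 0) = (-6/5, 0).

(-6/5, 0)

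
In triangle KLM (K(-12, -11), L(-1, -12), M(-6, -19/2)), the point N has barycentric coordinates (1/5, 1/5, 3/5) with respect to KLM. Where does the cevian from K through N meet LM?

Line KN meets LM where the K-coordinate vanishes; zeroing N's K-weight and renormalizing leaves L, M-weights 1/5 : 3/5 → (1/4, 3/4).
So J = (1/4)·L + (3/4)·M = (-19/4, -81/8).

(-19/4, -81/8)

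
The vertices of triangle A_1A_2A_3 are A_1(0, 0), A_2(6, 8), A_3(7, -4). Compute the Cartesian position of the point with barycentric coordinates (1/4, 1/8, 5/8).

P = (1/4)·A_1 + (1/8)·A_2 + (5/8)·A_3.
x-coordinate: (1/4)·0 + (1/8)·6 + (5/8)·7 = 41/8.
y-coordinate: (1/4)·0 + (1/8)·8 + (5/8)·(-4) = -3/2.

(41/8, -3/2)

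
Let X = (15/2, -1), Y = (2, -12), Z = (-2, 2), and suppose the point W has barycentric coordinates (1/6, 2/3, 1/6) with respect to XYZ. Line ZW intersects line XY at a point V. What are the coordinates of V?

(31/10, -49/5)

Line ZW meets XY where the Z-coordinate vanishes; zeroing W's Z-weight and renormalizing leaves X, Y-weights 1/6 : 2/3 → (1/5, 4/5).
So V = (1/5)·X + (4/5)·Y = (31/10, -49/5).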